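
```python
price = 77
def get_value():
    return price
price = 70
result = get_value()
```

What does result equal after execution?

Step 1: price is first set to 77, then reassigned to 70.
Step 2: get_value() is called after the reassignment, so it looks up the current global price = 70.
Step 3: result = 70

The answer is 70.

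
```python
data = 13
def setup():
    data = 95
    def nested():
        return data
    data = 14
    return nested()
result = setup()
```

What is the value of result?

Step 1: setup() sets data = 95, then later data = 14.
Step 2: nested() is called after data is reassigned to 14. Closures capture variables by reference, not by value.
Step 3: result = 14

The answer is 14.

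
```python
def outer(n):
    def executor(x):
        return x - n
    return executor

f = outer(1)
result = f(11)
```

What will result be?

Step 1: outer(1) creates a closure capturing n = 1.
Step 2: f(11) computes 11 - 1 = 10.
Step 3: result = 10

The answer is 10.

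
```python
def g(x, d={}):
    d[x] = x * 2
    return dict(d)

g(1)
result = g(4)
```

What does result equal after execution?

Step 1: Mutable default dict is shared across calls.
Step 2: First call adds 1: 2. Second call adds 4: 8.
Step 3: result = {1: 2, 4: 8}

The answer is {1: 2, 4: 8}.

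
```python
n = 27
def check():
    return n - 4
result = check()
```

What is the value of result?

Step 1: n = 27 is defined globally.
Step 2: check() looks up n from global scope = 27, then computes 27 - 4 = 23.
Step 3: result = 23

The answer is 23.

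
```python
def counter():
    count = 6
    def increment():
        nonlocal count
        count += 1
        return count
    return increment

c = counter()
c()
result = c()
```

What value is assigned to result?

Step 1: counter() creates closure with count = 6.
Step 2: Each c() call increments count via nonlocal. After 2 calls: 6 + 2 = 8.
Step 3: result = 8

The answer is 8.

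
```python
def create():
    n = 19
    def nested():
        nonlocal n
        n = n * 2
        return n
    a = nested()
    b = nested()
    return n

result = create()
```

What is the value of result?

Step 1: n starts at 19.
Step 2: First nested(): n = 19 * 2 = 38.
Step 3: Second nested(): n = 38 * 2 = 76.
Step 4: result = 76

The answer is 76.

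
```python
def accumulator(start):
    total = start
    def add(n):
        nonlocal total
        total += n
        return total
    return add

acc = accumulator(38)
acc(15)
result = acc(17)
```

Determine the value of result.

Step 1: accumulator(38) creates closure with total = 38.
Step 2: First acc(15): total = 38 + 15 = 53.
Step 3: Second acc(17): total = 53 + 17 = 70. result = 70

The answer is 70.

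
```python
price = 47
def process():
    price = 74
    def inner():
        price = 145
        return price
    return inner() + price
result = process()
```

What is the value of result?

Step 1: process() has local price = 74. inner() has local price = 145.
Step 2: inner() returns its local price = 145.
Step 3: process() returns 145 + its own price (74) = 219

The answer is 219.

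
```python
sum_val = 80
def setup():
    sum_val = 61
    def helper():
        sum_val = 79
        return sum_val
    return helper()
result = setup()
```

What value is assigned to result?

Step 1: Three scopes define sum_val: global (80), setup (61), helper (79).
Step 2: helper() has its own local sum_val = 79, which shadows both enclosing and global.
Step 3: result = 79 (local wins in LEGB)

The answer is 79.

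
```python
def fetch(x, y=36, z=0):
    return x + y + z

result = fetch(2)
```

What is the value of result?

Step 1: fetch(2) uses defaults y = 36, z = 0.
Step 2: Returns 2 + 36 + 0 = 38.
Step 3: result = 38

The answer is 38.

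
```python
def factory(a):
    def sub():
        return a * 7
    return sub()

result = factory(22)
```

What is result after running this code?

Step 1: factory(22) binds parameter a = 22.
Step 2: sub() accesses a = 22 from enclosing scope.
Step 3: result = 22 * 7 = 154

The answer is 154.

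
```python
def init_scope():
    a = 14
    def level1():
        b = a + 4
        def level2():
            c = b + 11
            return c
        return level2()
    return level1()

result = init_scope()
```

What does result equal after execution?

Step 1: a = 14. b = a + 4 = 18.
Step 2: c = b + 11 = 18 + 11 = 29.
Step 3: result = 29

The answer is 29.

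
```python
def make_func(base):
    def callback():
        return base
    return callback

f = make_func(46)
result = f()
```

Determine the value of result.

Step 1: make_func(46) creates closure capturing base = 46.
Step 2: f() returns the captured base = 46.
Step 3: result = 46

The answer is 46.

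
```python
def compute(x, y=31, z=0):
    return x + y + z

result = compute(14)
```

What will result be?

Step 1: compute(14) uses defaults y = 31, z = 0.
Step 2: Returns 14 + 31 + 0 = 45.
Step 3: result = 45

The answer is 45.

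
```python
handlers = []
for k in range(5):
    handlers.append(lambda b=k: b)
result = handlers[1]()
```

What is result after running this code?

Step 1: Default argument b=k captures k's value at each iteration.
Step 2: handlers[1] captured b = 1 when k was 1.
Step 3: result = 1

The answer is 1.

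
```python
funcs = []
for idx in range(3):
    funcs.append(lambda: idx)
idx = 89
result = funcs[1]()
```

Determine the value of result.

Step 1: Lambdas capture the variable idx by reference, not by value.
Step 2: After the loop, idx is reassigned to 89.
Step 3: funcs[1]() looks up the current idx = 89. result = 89

The answer is 89.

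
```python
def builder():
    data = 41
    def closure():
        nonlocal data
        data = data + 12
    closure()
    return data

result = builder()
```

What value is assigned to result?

Step 1: builder() sets data = 41.
Step 2: closure() uses nonlocal to modify data in builder's scope: data = 41 + 12 = 53.
Step 3: builder() returns the modified data = 53

The answer is 53.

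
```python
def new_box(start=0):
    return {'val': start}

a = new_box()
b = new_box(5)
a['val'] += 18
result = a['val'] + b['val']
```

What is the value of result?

Step 1: new_box() returns a new dict each call (immutable default 0).
Step 2: a = {'val': 0}, b = {'val': 5}.
Step 3: a['val'] += 18 = 18. result = 18 + 5 = 23

The answer is 23.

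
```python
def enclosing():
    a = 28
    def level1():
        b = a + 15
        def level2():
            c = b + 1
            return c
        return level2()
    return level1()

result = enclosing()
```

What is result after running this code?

Step 1: a = 28. b = a + 15 = 43.
Step 2: c = b + 1 = 43 + 1 = 44.
Step 3: result = 44

The answer is 44.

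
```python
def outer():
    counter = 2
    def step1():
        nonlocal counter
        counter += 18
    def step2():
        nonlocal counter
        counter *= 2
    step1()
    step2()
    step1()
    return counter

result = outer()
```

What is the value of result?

Step 1: counter = 2.
Step 2: step1(): counter = 2 + 18 = 20.
Step 3: step2(): counter = 20 * 2 = 40.
Step 4: step1(): counter = 40 + 18 = 58. result = 58

The answer is 58.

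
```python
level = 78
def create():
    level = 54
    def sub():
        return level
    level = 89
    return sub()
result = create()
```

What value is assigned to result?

Step 1: create() sets level = 54, then later level = 89.
Step 2: sub() is called after level is reassigned to 89. Closures capture variables by reference, not by value.
Step 3: result = 89

The answer is 89.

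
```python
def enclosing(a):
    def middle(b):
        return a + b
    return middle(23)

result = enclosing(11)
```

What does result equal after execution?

Step 1: enclosing(11) passes a = 11.
Step 2: middle(23) has b = 23, reads a = 11 from enclosing.
Step 3: result = 11 + 23 = 34

The answer is 34.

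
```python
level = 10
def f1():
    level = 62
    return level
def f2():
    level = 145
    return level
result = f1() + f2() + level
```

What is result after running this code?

Step 1: Each function shadows global level with its own local.
Step 2: f1() returns 62, f2() returns 145.
Step 3: Global level = 10 is unchanged. result = 62 + 145 + 10 = 217

The answer is 217.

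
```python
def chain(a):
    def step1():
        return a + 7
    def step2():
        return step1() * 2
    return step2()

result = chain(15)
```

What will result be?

Step 1: chain(15) captures a = 15.
Step 2: step2() calls step1() which returns 15 + 7 = 22.
Step 3: step2() returns 22 * 2 = 44

The answer is 44.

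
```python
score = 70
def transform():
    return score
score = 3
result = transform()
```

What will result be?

Step 1: score is first set to 70, then reassigned to 3.
Step 2: transform() is called after the reassignment, so it looks up the current global score = 3.
Step 3: result = 3

The answer is 3.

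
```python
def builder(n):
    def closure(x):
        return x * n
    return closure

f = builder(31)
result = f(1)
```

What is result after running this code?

Step 1: builder(31) creates a closure capturing n = 31.
Step 2: f(1) computes 1 * 31 = 31.
Step 3: result = 31

The answer is 31.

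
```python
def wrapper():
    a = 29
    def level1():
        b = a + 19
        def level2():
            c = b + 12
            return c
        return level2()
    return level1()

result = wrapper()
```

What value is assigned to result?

Step 1: a = 29. b = a + 19 = 48.
Step 2: c = b + 12 = 48 + 12 = 60.
Step 3: result = 60

The answer is 60.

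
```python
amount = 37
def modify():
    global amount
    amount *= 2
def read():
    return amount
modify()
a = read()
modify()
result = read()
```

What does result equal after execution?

Step 1: amount = 37.
Step 2: First modify(): amount = 37 * 2 = 74.
Step 3: Second modify(): amount = 74 * 2 = 148.
Step 4: read() returns 148

The answer is 148.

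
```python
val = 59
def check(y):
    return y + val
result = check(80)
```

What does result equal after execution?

Step 1: val = 59 is defined globally.
Step 2: check(80) uses parameter y = 80 and looks up val from global scope = 59.
Step 3: result = 80 + 59 = 139

The answer is 139.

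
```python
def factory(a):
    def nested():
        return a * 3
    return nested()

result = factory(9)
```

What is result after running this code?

Step 1: factory(9) binds parameter a = 9.
Step 2: nested() accesses a = 9 from enclosing scope.
Step 3: result = 9 * 3 = 27

The answer is 27.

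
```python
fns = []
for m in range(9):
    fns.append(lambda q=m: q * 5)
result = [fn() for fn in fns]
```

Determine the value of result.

Step 1: Default arg q=m captures m at each iteration.
Step 2: fns[k] has q defaulting to k, returns k * 5.
Step 3: result = [0, 5, 10, 15, 20, 25, 30, 35, 40]

The answer is [0, 5, 10, 15, 20, 25, 30, 35, 40].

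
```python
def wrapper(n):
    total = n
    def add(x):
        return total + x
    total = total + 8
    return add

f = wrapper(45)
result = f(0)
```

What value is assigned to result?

Step 1: wrapper(45) sets total = 45, then total = 45 + 8 = 53.
Step 2: Closures capture by reference, so add sees total = 53.
Step 3: f(0) returns 53 + 0 = 53

The answer is 53.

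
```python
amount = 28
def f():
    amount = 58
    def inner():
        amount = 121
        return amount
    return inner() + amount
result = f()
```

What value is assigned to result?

Step 1: f() has local amount = 58. inner() has local amount = 121.
Step 2: inner() returns its local amount = 121.
Step 3: f() returns 121 + its own amount (58) = 179

The answer is 179.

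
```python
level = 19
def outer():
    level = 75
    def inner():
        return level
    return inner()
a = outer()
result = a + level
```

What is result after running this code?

Step 1: outer() has local level = 75. inner() reads from enclosing.
Step 2: outer() returns 75. Global level = 19 unchanged.
Step 3: result = 75 + 19 = 94

The answer is 94.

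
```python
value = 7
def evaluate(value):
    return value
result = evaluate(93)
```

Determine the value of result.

Step 1: Global value = 7.
Step 2: evaluate(93) takes parameter value = 93, which shadows the global.
Step 3: result = 93

The answer is 93.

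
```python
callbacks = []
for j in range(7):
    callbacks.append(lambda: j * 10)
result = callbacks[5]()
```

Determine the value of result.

Step 1: All lambdas reference the same variable j (late binding).
Step 2: After the loop, j = 6. Every lambda returns j * 10.
Step 3: callbacks[5]() = 6 * 10 = 60

The answer is 60.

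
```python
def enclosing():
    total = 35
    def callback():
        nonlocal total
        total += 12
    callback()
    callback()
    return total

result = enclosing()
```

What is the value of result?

Step 1: total starts at 35.
Step 2: callback() is called 2 times, each adding 12.
Step 3: total = 35 + 12 * 2 = 59

The answer is 59.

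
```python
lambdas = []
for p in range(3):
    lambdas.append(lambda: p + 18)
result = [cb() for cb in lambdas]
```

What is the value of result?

Step 1: All lambdas capture p by reference. After the loop, p = 2.
Step 2: Each call returns 2 + 18 = 20.
Step 3: result = [20, 20, 20]

The answer is [20, 20, 20].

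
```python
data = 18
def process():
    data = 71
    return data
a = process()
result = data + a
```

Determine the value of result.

Step 1: Global data = 18. process() returns local data = 71.
Step 2: a = 71. Global data still = 18.
Step 3: result = 18 + 71 = 89

The answer is 89.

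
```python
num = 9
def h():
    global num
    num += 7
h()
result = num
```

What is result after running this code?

Step 1: num = 9 globally.
Step 2: h() modifies global num: num += 7 = 16.
Step 3: result = 16

The answer is 16.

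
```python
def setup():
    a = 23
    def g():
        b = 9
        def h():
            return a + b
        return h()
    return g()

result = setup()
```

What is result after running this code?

Step 1: setup() defines a = 23. g() defines b = 9.
Step 2: h() accesses both from enclosing scopes: a = 23, b = 9.
Step 3: result = 23 + 9 = 32

The answer is 32.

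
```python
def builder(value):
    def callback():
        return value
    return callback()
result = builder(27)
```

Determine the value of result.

Step 1: builder(27) binds parameter value = 27.
Step 2: callback() looks up value in enclosing scope and finds the parameter value = 27.
Step 3: result = 27

The answer is 27.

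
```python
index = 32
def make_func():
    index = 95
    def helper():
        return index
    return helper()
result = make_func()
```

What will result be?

Step 1: index = 32 globally, but make_func() defines index = 95 locally.
Step 2: helper() looks up index. Not in local scope, so checks enclosing scope (make_func) and finds index = 95.
Step 3: result = 95

The answer is 95.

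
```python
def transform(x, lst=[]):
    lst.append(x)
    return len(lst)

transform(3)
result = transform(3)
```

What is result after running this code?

Step 1: Mutable default list persists between calls.
Step 2: First call: lst = [3], len = 1. Second call: lst = [3, 3], len = 2.
Step 3: result = 2

The answer is 2.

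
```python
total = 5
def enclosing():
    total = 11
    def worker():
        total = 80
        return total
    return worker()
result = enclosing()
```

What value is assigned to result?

Step 1: Three scopes define total: global (5), enclosing (11), worker (80).
Step 2: worker() has its own local total = 80, which shadows both enclosing and global.
Step 3: result = 80 (local wins in LEGB)

The answer is 80.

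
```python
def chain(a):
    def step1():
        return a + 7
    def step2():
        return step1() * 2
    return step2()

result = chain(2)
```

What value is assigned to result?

Step 1: chain(2) captures a = 2.
Step 2: step2() calls step1() which returns 2 + 7 = 9.
Step 3: step2() returns 9 * 2 = 18

The answer is 18.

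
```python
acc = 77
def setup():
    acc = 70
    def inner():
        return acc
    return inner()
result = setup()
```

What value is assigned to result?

Step 1: acc = 77 globally, but setup() defines acc = 70 locally.
Step 2: inner() looks up acc. Not in local scope, so checks enclosing scope (setup) and finds acc = 70.
Step 3: result = 70

The answer is 70.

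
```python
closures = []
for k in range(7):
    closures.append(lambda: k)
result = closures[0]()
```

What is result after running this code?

Step 1: The loop creates 7 lambdas, all referencing the same variable k.
Step 2: After the loop, k = 6 (final value).
Step 3: closures[0]() looks up k at call time and finds 6. This is the late binding gotcha. result = 6

The answer is 6.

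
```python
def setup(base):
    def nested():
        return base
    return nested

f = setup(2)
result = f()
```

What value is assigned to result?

Step 1: setup(2) creates closure capturing base = 2.
Step 2: f() returns the captured base = 2.
Step 3: result = 2

The answer is 2.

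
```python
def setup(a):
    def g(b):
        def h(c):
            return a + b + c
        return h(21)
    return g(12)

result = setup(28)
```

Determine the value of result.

Step 1: a = 28, b = 12, c = 21 across three nested scopes.
Step 2: h() accesses all three via LEGB rule.
Step 3: result = 28 + 12 + 21 = 61

The answer is 61.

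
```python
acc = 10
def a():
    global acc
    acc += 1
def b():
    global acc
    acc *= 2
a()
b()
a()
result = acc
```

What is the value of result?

Step 1: acc = 10.
Step 2: a(): acc = 10 + 1 = 11.
Step 3: b(): acc = 11 * 2 = 22.
Step 4: a(): acc = 22 + 1 = 23

The answer is 23.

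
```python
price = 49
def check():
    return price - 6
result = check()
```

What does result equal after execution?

Step 1: price = 49 is defined globally.
Step 2: check() looks up price from global scope = 49, then computes 49 - 6 = 43.
Step 3: result = 43

The answer is 43.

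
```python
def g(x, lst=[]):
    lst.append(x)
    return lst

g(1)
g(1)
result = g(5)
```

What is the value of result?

Step 1: Mutable default argument gotcha! The list [] is created once.
Step 2: Each call appends to the SAME list: [1], [1, 1], [1, 1, 5].
Step 3: result = [1, 1, 5]

The answer is [1, 1, 5].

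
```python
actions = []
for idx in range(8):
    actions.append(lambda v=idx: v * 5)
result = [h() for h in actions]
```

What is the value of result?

Step 1: Default arg v=idx captures idx at each iteration.
Step 2: actions[k] has v defaulting to k, returns k * 5.
Step 3: result = [0, 5, 10, 15, 20, 25, 30, 35]

The answer is [0, 5, 10, 15, 20, 25, 30, 35].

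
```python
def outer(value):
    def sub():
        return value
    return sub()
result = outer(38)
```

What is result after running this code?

Step 1: outer(38) binds parameter value = 38.
Step 2: sub() looks up value in enclosing scope and finds the parameter value = 38.
Step 3: result = 38

The answer is 38.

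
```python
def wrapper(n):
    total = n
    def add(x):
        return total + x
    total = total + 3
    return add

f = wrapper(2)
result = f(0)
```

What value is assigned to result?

Step 1: wrapper(2) sets total = 2, then total = 2 + 3 = 5.
Step 2: Closures capture by reference, so add sees total = 5.
Step 3: f(0) returns 5 + 0 = 5

The answer is 5.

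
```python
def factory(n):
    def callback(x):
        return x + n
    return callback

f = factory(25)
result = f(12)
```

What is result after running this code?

Step 1: factory(25) creates a closure that captures n = 25.
Step 2: f(12) calls the closure with x = 12, returning 12 + 25 = 37.
Step 3: result = 37

The answer is 37.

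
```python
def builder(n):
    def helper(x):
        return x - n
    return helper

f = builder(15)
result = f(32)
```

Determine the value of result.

Step 1: builder(15) creates a closure capturing n = 15.
Step 2: f(32) computes 32 - 15 = 17.
Step 3: result = 17

The answer is 17.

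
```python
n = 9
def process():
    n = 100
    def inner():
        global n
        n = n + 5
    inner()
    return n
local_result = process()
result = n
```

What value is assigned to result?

Step 1: Global n = 9. process() creates local n = 100.
Step 2: inner() declares global n and adds 5: global n = 9 + 5 = 14.
Step 3: process() returns its local n = 100 (unaffected by inner).
Step 4: result = global n = 14

The answer is 14.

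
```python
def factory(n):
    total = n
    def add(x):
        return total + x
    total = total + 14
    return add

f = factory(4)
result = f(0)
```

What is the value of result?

Step 1: factory(4) sets total = 4, then total = 4 + 14 = 18.
Step 2: Closures capture by reference, so add sees total = 18.
Step 3: f(0) returns 18 + 0 = 18

The answer is 18.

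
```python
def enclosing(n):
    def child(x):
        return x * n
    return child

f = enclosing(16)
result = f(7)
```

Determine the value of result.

Step 1: enclosing(16) creates a closure capturing n = 16.
Step 2: f(7) computes 7 * 16 = 112.
Step 3: result = 112

The answer is 112.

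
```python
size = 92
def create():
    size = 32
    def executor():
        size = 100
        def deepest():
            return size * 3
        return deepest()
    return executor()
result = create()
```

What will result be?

Step 1: deepest() looks up size through LEGB: not local, finds size = 100 in enclosing executor().
Step 2: Returns 100 * 3 = 300.
Step 3: result = 300

The answer is 300.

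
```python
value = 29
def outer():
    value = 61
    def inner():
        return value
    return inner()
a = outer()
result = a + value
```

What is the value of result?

Step 1: outer() has local value = 61. inner() reads from enclosing.
Step 2: outer() returns 61. Global value = 29 unchanged.
Step 3: result = 61 + 29 = 90

The answer is 90.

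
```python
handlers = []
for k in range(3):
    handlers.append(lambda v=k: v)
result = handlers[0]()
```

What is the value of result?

Step 1: Default argument v=k captures k's value at each iteration.
Step 2: handlers[0] captured v = 0 when k was 0.
Step 3: result = 0

The answer is 0.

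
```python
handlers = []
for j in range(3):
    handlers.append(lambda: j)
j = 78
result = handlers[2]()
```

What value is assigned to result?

Step 1: Lambdas capture the variable j by reference, not by value.
Step 2: After the loop, j is reassigned to 78.
Step 3: handlers[2]() looks up the current j = 78. result = 78

The answer is 78.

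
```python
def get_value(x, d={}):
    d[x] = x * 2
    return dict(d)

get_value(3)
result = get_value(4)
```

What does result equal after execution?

Step 1: Mutable default dict is shared across calls.
Step 2: First call adds 3: 6. Second call adds 4: 8.
Step 3: result = {3: 6, 4: 8}

The answer is {3: 6, 4: 8}.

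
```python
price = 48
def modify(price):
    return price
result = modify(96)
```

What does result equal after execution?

Step 1: Global price = 48.
Step 2: modify(96) takes parameter price = 96, which shadows the global.
Step 3: result = 96

The answer is 96.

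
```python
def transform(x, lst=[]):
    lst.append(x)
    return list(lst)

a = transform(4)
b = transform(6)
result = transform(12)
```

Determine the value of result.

Step 1: Default list is shared. list() creates copies for return values.
Step 2: Internal list grows: [4] -> [4, 6] -> [4, 6, 12].
Step 3: result = [4, 6, 12]

The answer is [4, 6, 12].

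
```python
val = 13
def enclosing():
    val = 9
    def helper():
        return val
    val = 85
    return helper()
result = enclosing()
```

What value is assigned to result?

Step 1: enclosing() sets val = 9, then later val = 85.
Step 2: helper() is called after val is reassigned to 85. Closures capture variables by reference, not by value.
Step 3: result = 85

The answer is 85.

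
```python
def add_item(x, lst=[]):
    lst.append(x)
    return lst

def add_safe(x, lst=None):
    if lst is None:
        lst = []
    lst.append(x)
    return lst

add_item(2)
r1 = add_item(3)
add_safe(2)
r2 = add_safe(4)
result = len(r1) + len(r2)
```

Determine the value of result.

Step 1: add_item shares mutable default: after 2 calls, lst = [2, 3], len = 2.
Step 2: add_safe creates fresh list each time: r2 = [4], len = 1.
Step 3: result = 2 + 1 = 3

The answer is 3.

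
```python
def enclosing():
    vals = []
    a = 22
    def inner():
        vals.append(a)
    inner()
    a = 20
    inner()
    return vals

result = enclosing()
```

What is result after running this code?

Step 1: a = 22. inner() appends current a to vals.
Step 2: First inner(): appends 22. Then a = 20.
Step 3: Second inner(): appends 20 (closure sees updated a). result = [22, 20]

The answer is [22, 20].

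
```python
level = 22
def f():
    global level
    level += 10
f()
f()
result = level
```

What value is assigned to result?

Step 1: level = 22.
Step 2: First f(): level = 22 + 10 = 32.
Step 3: Second f(): level = 32 + 10 = 42. result = 42

The answer is 42.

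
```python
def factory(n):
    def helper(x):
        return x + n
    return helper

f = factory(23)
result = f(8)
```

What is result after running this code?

Step 1: factory(23) creates a closure that captures n = 23.
Step 2: f(8) calls the closure with x = 8, returning 8 + 23 = 31.
Step 3: result = 31

The answer is 31.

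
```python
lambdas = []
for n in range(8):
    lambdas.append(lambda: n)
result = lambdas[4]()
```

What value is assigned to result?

Step 1: The loop creates 8 lambdas, all referencing the same variable n.
Step 2: After the loop, n = 7 (final value).
Step 3: lambdas[4]() looks up n at call time and finds 7. This is the late binding gotcha. result = 7

The answer is 7.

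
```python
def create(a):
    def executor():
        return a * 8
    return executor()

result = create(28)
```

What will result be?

Step 1: create(28) binds parameter a = 28.
Step 2: executor() accesses a = 28 from enclosing scope.
Step 3: result = 28 * 8 = 224

The answer is 224.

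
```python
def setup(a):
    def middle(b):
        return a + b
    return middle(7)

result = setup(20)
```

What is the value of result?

Step 1: setup(20) passes a = 20.
Step 2: middle(7) has b = 7, reads a = 20 from enclosing.
Step 3: result = 20 + 7 = 27

The answer is 27.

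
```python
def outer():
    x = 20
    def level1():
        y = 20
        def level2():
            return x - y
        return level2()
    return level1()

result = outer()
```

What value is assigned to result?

Step 1: x = 20 in outer. y = 20 in level1.
Step 2: level2() reads x = 20 and y = 20 from enclosing scopes.
Step 3: result = 20 - 20 = 0

The answer is 0.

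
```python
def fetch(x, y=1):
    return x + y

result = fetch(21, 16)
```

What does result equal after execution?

Step 1: fetch(21, 16) overrides default y with 16.
Step 2: Returns 21 + 16 = 37.
Step 3: result = 37

The answer is 37.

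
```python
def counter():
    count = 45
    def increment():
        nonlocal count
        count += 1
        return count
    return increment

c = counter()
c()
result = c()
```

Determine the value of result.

Step 1: counter() creates closure with count = 45.
Step 2: Each c() call increments count via nonlocal. After 2 calls: 45 + 2 = 47.
Step 3: result = 47

The answer is 47.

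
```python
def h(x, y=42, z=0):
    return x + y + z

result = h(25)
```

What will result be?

Step 1: h(25) uses defaults y = 42, z = 0.
Step 2: Returns 25 + 42 + 0 = 67.
Step 3: result = 67

The answer is 67.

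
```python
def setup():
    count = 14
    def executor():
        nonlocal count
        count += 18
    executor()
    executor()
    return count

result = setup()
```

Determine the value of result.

Step 1: count starts at 14.
Step 2: executor() is called 2 times, each adding 18.
Step 3: count = 14 + 18 * 2 = 50

The answer is 50.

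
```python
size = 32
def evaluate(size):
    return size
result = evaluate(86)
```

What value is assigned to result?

Step 1: Global size = 32.
Step 2: evaluate(86) takes parameter size = 86, which shadows the global.
Step 3: result = 86

The answer is 86.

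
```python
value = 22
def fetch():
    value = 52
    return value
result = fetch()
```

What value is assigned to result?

Step 1: Global value = 22.
Step 2: fetch() creates local value = 52, shadowing the global.
Step 3: Returns local value = 52. result = 52

The answer is 52.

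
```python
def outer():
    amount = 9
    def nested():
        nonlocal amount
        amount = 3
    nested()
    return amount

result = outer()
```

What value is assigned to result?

Step 1: outer() sets amount = 9.
Step 2: nested() uses nonlocal to reassign amount = 3.
Step 3: result = 3

The answer is 3.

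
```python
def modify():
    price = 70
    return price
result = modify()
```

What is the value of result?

Step 1: modify() defines price = 70 in its local scope.
Step 2: return price finds the local variable price = 70.
Step 3: result = 70

The answer is 70.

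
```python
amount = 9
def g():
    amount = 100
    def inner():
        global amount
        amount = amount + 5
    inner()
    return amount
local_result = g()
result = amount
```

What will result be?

Step 1: Global amount = 9. g() creates local amount = 100.
Step 2: inner() declares global amount and adds 5: global amount = 9 + 5 = 14.
Step 3: g() returns its local amount = 100 (unaffected by inner).
Step 4: result = global amount = 14

The answer is 14.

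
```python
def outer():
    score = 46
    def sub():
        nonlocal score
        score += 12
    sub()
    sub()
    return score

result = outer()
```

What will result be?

Step 1: score starts at 46.
Step 2: sub() is called 2 times, each adding 12.
Step 3: score = 46 + 12 * 2 = 70

The answer is 70.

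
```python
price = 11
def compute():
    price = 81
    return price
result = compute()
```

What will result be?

Step 1: Global price = 11.
Step 2: compute() creates local price = 81, shadowing the global.
Step 3: Returns local price = 81. result = 81

The answer is 81.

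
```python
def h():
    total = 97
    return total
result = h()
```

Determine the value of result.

Step 1: h() defines total = 97 in its local scope.
Step 2: return total finds the local variable total = 97.
Step 3: result = 97

The answer is 97.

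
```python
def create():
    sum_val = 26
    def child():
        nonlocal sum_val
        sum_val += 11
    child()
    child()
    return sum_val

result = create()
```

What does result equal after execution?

Step 1: sum_val starts at 26.
Step 2: child() is called 2 times, each adding 11.
Step 3: sum_val = 26 + 11 * 2 = 48

The answer is 48.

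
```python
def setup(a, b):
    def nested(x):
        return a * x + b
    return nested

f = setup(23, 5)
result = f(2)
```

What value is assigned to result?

Step 1: setup(23, 5) captures a = 23, b = 5.
Step 2: f(2) computes 23 * 2 + 5 = 51.
Step 3: result = 51

The answer is 51.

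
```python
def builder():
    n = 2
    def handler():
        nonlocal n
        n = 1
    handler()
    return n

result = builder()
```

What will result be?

Step 1: builder() sets n = 2.
Step 2: handler() uses nonlocal to reassign n = 1.
Step 3: result = 1

The answer is 1.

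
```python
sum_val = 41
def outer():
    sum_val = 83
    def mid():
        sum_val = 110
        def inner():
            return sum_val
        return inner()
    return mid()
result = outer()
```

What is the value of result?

Step 1: Three levels of shadowing: global 41, outer 83, mid 110.
Step 2: inner() finds sum_val = 110 in enclosing mid() scope.
Step 3: result = 110

The answer is 110.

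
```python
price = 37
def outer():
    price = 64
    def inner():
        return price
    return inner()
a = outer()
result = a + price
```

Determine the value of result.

Step 1: outer() has local price = 64. inner() reads from enclosing.
Step 2: outer() returns 64. Global price = 37 unchanged.
Step 3: result = 64 + 37 = 101

The answer is 101.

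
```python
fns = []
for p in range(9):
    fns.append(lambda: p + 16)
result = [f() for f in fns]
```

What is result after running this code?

Step 1: All lambdas capture p by reference. After the loop, p = 8.
Step 2: Each call returns 8 + 16 = 24.
Step 3: result = [24, 24, 24, 24, 24, 24, 24, 24, 24]

The answer is [24, 24, 24, 24, 24, 24, 24, 24, 24].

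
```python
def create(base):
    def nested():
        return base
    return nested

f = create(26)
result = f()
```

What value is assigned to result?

Step 1: create(26) creates closure capturing base = 26.
Step 2: f() returns the captured base = 26.
Step 3: result = 26

The answer is 26.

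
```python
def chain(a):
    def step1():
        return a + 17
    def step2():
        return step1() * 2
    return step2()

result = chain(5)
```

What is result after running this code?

Step 1: chain(5) captures a = 5.
Step 2: step2() calls step1() which returns 5 + 17 = 22.
Step 3: step2() returns 22 * 2 = 44

The answer is 44.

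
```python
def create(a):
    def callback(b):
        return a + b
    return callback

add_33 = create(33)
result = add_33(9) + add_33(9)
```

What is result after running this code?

Step 1: add_33 captures a = 33.
Step 2: add_33(9) = 33 + 9 = 42, called twice.
Step 3: result = 42 + 42 = 84

The answer is 84.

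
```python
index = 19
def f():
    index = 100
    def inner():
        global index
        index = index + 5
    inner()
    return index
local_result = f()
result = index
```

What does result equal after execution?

Step 1: Global index = 19. f() creates local index = 100.
Step 2: inner() declares global index and adds 5: global index = 19 + 5 = 24.
Step 3: f() returns its local index = 100 (unaffected by inner).
Step 4: result = global index = 24

The answer is 24.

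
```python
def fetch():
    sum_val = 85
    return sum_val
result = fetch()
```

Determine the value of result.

Step 1: fetch() defines sum_val = 85 in its local scope.
Step 2: return sum_val finds the local variable sum_val = 85.
Step 3: result = 85

The answer is 85.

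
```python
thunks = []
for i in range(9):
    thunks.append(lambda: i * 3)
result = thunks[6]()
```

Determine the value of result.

Step 1: All lambdas reference the same variable i (late binding).
Step 2: After the loop, i = 8. Every lambda returns i * 3.
Step 3: thunks[6]() = 8 * 3 = 24

The answer is 24.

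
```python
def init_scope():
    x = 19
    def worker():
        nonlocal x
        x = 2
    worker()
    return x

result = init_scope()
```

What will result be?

Step 1: init_scope() sets x = 19.
Step 2: worker() uses nonlocal to reassign x = 2.
Step 3: result = 2

The answer is 2.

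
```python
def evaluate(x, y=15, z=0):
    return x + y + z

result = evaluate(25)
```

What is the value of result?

Step 1: evaluate(25) uses defaults y = 15, z = 0.
Step 2: Returns 25 + 15 + 0 = 40.
Step 3: result = 40

The answer is 40.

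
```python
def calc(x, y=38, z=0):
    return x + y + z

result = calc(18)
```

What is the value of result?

Step 1: calc(18) uses defaults y = 38, z = 0.
Step 2: Returns 18 + 38 + 0 = 56.
Step 3: result = 56

The answer is 56.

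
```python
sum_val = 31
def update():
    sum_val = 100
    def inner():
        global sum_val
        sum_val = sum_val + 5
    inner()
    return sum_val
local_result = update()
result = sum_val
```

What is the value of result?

Step 1: Global sum_val = 31. update() creates local sum_val = 100.
Step 2: inner() declares global sum_val and adds 5: global sum_val = 31 + 5 = 36.
Step 3: update() returns its local sum_val = 100 (unaffected by inner).
Step 4: result = global sum_val = 36

The answer is 36.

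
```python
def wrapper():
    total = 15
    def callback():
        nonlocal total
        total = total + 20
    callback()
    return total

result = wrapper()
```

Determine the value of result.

Step 1: wrapper() sets total = 15.
Step 2: callback() uses nonlocal to modify total in wrapper's scope: total = 15 + 20 = 35.
Step 3: wrapper() returns the modified total = 35

The answer is 35.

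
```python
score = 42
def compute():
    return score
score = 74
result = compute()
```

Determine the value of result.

Step 1: score is first set to 42, then reassigned to 74.
Step 2: compute() is called after the reassignment, so it looks up the current global score = 74.
Step 3: result = 74

The answer is 74.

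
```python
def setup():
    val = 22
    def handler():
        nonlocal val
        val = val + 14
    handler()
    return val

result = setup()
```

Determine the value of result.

Step 1: setup() sets val = 22.
Step 2: handler() uses nonlocal to modify val in setup's scope: val = 22 + 14 = 36.
Step 3: setup() returns the modified val = 36

The answer is 36.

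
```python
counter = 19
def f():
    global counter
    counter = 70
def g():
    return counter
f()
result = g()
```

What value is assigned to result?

Step 1: counter = 19.
Step 2: f() sets global counter = 70.
Step 3: g() reads global counter = 70. result = 70

The answer is 70.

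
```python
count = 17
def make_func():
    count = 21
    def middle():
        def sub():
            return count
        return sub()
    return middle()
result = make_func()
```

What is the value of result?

Step 1: make_func() defines count = 21. middle() and sub() have no local count.
Step 2: sub() checks local (none), enclosing middle() (none), enclosing make_func() and finds count = 21.
Step 3: result = 21

The answer is 21.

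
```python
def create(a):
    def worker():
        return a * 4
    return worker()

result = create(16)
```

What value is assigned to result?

Step 1: create(16) binds parameter a = 16.
Step 2: worker() accesses a = 16 from enclosing scope.
Step 3: result = 16 * 4 = 64

The answer is 64.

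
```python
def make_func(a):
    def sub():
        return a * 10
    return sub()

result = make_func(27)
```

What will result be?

Step 1: make_func(27) binds parameter a = 27.
Step 2: sub() accesses a = 27 from enclosing scope.
Step 3: result = 27 * 10 = 270

The answer is 270.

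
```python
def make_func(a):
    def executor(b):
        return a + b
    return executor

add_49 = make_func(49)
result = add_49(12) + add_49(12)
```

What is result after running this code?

Step 1: add_49 captures a = 49.
Step 2: add_49(12) = 49 + 12 = 61, called twice.
Step 3: result = 61 + 61 = 122

The answer is 122.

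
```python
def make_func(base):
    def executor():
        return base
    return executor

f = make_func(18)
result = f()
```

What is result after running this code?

Step 1: make_func(18) creates closure capturing base = 18.
Step 2: f() returns the captured base = 18.
Step 3: result = 18

The answer is 18.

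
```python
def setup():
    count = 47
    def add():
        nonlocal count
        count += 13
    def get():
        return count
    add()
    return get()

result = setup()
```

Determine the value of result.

Step 1: count = 47. add() modifies it via nonlocal, get() reads it.
Step 2: add() makes count = 47 + 13 = 60.
Step 3: get() returns 60. result = 60

The answer is 60.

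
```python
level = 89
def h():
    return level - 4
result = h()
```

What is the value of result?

Step 1: level = 89 is defined globally.
Step 2: h() looks up level from global scope = 89, then computes 89 - 4 = 85.
Step 3: result = 85

The answer is 85.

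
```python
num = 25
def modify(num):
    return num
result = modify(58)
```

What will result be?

Step 1: Global num = 25.
Step 2: modify(58) takes parameter num = 58, which shadows the global.
Step 3: result = 58

The answer is 58.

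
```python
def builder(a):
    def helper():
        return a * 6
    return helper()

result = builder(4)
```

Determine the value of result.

Step 1: builder(4) binds parameter a = 4.
Step 2: helper() accesses a = 4 from enclosing scope.
Step 3: result = 4 * 6 = 24

The answer is 24.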